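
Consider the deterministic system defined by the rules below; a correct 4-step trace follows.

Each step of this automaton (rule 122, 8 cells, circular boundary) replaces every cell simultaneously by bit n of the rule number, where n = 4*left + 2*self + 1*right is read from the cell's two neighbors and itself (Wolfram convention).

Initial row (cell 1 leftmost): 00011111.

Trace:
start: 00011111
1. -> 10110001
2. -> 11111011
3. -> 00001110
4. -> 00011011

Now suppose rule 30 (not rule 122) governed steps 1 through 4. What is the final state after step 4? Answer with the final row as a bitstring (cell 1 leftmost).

(re-executing steps 1..4 under rule 30; state before step 1: 00011111)
1. -> 10110000
2. -> 10101001
3. -> 00101111
4. -> 11101000

11101000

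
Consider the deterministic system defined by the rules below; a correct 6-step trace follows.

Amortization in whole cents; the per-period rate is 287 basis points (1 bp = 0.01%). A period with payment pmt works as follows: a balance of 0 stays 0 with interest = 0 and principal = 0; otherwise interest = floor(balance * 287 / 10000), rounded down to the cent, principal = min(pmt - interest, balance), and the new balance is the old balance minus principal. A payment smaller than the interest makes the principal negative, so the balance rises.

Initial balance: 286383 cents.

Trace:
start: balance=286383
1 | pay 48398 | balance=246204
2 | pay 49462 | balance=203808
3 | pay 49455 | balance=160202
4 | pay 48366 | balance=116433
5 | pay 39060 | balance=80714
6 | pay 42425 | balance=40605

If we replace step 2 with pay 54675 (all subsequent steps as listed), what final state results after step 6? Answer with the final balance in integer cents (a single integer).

(re-executing from step 2 with the substitution; state before step 2: balance=246204)
2 | pay 54675 | balance=198595
3 | pay 49455 | balance=154839
4 | pay 48366 | balance=110916
5 | pay 39060 | balance=75039
6 | pay 42425 | balance=34767

34767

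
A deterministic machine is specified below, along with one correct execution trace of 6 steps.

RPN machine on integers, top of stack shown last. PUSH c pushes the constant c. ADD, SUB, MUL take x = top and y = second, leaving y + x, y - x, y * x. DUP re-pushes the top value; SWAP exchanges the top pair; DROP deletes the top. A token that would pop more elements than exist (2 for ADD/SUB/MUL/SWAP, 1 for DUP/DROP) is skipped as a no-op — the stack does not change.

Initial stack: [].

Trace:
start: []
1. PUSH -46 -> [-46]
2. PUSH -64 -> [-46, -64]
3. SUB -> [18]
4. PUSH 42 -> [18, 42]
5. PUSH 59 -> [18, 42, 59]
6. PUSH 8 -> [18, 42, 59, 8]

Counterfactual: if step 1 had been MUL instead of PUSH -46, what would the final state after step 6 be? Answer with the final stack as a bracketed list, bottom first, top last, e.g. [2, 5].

[-64, 42, 59, 8]

(re-executing from step 1 with the substitution; state before step 1: [])
1. MUL -> []
2. PUSH -64 -> [-64]
3. SUB -> [-64]
4. PUSH 42 -> [-64, 42]
5. PUSH 59 -> [-64, 42, 59]
6. PUSH 8 -> [-64, 42, 59, 8]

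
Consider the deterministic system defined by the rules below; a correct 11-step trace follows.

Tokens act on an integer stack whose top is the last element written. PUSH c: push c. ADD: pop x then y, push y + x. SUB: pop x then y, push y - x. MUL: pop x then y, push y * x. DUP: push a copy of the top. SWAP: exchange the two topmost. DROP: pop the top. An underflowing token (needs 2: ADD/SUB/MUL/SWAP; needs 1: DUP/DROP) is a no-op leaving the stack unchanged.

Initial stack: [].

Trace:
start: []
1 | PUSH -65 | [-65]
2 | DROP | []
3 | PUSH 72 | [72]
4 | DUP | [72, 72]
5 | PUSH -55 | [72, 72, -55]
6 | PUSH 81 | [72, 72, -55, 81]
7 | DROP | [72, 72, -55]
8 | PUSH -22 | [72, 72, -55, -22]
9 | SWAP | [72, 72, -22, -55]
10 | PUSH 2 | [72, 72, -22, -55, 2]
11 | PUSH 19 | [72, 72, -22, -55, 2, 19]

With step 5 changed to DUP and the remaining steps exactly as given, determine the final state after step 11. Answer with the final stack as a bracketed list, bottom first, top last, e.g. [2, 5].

[72, 72, -22, 72, 2, 19]

(re-executing from step 5 with the substitution; state before step 5: [72, 72])
5 | DUP | [72, 72, 72]
6 | PUSH 81 | [72, 72, 72, 81]
7 | DROP | [72, 72, 72]
8 | PUSH -22 | [72, 72, 72, -22]
9 | SWAP | [72, 72, -22, 72]
10 | PUSH 2 | [72, 72, -22, 72, 2]
11 | PUSH 19 | [72, 72, -22, 72, 2, 19]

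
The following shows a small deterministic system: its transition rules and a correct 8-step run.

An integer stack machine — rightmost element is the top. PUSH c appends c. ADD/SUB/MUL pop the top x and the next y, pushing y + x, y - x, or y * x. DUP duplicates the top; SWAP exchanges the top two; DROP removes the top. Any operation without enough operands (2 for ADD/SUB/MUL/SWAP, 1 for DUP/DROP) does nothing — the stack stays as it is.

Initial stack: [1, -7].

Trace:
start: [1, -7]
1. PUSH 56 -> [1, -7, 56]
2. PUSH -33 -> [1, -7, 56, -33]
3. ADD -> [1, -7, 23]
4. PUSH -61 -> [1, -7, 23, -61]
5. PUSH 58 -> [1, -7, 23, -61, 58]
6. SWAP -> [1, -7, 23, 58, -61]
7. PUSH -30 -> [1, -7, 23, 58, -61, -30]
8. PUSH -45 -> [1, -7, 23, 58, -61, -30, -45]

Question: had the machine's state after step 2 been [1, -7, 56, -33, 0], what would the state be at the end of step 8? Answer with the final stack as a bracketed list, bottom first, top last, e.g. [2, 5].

state after step 2 := [1, -7, 56, -33, 0]
3. ADD -> [1, -7, 56, -33]
4. PUSH -61 -> [1, -7, 56, -33, -61]
5. PUSH 58 -> [1, -7, 56, -33, -61, 58]
6. SWAP -> [1, -7, 56, -33, 58, -61]
7. PUSH -30 -> [1, -7, 56, -33, 58, -61, -30]
8. PUSH -45 -> [1, -7, 56, -33, 58, -61, -30, -45]

[1, -7, 56, -33, 58, -61, -30, -45]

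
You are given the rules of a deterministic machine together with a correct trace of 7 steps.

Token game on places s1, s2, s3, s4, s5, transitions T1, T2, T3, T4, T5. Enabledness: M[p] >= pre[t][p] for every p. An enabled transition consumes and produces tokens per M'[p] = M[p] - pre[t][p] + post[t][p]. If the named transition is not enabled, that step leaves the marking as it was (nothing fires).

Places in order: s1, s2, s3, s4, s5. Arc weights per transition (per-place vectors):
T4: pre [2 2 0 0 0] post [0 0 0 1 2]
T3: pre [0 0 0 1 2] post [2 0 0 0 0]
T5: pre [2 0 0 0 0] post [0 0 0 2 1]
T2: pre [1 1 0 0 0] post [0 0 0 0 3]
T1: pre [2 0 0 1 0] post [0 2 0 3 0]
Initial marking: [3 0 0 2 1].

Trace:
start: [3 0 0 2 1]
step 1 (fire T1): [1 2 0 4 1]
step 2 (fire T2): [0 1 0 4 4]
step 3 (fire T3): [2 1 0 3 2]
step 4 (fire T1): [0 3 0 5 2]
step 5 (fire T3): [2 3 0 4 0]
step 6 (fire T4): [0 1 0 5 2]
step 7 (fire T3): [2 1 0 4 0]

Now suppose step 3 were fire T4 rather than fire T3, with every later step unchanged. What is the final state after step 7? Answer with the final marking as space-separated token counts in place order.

(re-executing from step 3 with the substitution; state before step 3: [0 1 0 4 4])
step 3 (fire T4): [0 1 0 4 4]
step 4 (fire T1): [0 1 0 4 4]
step 5 (fire T3): [2 1 0 3 2]
step 6 (fire T4): [2 1 0 3 2]
step 7 (fire T3): [4 1 0 2 0]

4 1 0 2 0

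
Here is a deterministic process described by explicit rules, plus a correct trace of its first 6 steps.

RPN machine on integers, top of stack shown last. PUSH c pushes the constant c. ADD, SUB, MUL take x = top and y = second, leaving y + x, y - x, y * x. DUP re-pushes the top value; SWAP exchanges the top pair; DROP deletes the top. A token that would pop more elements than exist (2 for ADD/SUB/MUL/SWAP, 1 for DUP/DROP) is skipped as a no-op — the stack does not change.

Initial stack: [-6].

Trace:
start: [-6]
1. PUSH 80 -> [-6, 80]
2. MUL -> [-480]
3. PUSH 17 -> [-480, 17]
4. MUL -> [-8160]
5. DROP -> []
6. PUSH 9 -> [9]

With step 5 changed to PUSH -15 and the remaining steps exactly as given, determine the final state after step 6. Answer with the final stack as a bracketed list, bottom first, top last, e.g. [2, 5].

(re-executing from step 5 with the substitution; state before step 5: [-8160])
5. PUSH -15 -> [-8160, -15]
6. PUSH 9 -> [-8160, -15, 9]

[-8160, -15, 9]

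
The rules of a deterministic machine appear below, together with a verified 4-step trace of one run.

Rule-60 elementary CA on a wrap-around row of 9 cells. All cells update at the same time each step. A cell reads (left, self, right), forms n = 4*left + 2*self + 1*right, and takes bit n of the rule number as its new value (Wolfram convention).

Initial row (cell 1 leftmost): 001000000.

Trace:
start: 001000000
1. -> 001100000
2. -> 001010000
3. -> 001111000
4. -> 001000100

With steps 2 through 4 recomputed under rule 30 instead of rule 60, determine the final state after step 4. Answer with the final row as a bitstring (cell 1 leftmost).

101110101

(re-executing steps 2..4 under rule 30; state before step 2: 001100000)
2. -> 011010000
3. -> 110011000
4. -> 101110101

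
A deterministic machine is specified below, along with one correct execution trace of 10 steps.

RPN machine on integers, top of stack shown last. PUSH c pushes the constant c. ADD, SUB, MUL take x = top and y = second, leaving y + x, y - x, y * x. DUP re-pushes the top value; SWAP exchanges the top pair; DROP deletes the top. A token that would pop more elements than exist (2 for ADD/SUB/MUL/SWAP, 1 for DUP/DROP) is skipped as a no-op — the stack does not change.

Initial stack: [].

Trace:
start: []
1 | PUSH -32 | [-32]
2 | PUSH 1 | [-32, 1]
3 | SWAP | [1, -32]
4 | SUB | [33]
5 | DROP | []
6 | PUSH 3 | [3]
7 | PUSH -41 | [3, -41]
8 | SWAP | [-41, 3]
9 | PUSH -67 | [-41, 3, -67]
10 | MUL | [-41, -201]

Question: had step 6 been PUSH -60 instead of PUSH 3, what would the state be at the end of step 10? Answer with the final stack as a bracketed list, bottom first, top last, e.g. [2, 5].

(re-executing from step 6 with the substitution; state before step 6: [])
6 | PUSH -60 | [-60]
7 | PUSH -41 | [-60, -41]
8 | SWAP | [-41, -60]
9 | PUSH -67 | [-41, -60, -67]
10 | MUL | [-41, 4020]

[-41, 4020]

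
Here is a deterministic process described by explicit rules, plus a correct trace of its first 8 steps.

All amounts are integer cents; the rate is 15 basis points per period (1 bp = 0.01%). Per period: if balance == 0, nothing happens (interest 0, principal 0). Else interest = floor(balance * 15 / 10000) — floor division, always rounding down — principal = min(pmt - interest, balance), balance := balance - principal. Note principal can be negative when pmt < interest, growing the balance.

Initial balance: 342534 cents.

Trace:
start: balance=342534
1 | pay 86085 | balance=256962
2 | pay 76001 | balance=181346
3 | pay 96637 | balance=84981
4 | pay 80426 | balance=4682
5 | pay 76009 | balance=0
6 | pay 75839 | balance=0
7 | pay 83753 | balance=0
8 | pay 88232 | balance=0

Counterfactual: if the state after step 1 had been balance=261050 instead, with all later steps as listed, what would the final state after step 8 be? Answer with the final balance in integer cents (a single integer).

0

state after step 1 := balance=261050
2 | pay 76001 | balance=185440
3 | pay 96637 | balance=89081
4 | pay 80426 | balance=8788
5 | pay 76009 | balance=0
6 | pay 75839 | balance=0
7 | pay 83753 | balance=0
8 | pay 88232 | balance=0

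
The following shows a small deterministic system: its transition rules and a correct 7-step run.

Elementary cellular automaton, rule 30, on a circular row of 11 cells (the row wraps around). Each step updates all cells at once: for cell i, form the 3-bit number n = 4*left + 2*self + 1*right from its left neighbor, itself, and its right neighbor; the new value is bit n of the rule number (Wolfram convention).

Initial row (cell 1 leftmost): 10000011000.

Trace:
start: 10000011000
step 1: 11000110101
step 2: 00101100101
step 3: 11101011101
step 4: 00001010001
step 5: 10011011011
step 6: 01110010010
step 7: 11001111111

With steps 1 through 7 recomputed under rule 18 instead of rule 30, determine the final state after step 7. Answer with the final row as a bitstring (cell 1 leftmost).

01000000100

(re-executing steps 1..7 under rule 18; state before step 1: 10000011000)
step 1: 01000100101
step 2: 00101011000
step 3: 01000000100
step 4: 10100001010
step 5: 00010010000
step 6: 00101101000
step 7: 01000000100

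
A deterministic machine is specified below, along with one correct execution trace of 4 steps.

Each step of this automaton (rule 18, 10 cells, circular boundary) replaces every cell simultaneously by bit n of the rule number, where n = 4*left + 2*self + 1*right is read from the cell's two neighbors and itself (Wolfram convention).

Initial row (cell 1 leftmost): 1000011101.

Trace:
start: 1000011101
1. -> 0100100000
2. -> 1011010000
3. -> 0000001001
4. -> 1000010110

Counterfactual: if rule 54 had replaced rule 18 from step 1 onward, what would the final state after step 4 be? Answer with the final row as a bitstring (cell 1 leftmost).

(re-executing steps 1..4 under rule 54; state before step 1: 1000011101)
1. -> 0100100010
2. -> 1111110111
3. -> 0000001000
4. -> 0000011100

0000011100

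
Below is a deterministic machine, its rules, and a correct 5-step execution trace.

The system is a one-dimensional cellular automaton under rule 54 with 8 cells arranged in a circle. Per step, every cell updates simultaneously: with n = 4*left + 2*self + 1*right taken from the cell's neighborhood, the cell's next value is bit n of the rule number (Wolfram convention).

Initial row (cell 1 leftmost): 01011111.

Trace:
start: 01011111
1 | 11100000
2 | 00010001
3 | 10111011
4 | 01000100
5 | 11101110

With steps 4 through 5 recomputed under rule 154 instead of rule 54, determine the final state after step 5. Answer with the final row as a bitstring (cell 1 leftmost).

11101110

(re-executing steps 4..5 under rule 154; state before step 4: 10111011)
4 | 00110011
5 | 11101110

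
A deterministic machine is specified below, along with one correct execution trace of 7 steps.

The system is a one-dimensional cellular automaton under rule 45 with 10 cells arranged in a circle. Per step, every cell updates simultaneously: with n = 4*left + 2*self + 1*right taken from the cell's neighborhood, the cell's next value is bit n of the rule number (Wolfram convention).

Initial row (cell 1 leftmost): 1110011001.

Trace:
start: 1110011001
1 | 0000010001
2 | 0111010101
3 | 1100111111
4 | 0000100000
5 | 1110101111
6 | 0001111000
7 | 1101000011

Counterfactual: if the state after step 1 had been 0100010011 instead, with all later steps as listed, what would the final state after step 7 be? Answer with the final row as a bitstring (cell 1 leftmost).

state after step 1 := 0100010011
2 | 1101010010
3 | 1011110011
4 | 0110000010
5 | 0100111010
6 | 0100100110
7 | 0100100100

0100100100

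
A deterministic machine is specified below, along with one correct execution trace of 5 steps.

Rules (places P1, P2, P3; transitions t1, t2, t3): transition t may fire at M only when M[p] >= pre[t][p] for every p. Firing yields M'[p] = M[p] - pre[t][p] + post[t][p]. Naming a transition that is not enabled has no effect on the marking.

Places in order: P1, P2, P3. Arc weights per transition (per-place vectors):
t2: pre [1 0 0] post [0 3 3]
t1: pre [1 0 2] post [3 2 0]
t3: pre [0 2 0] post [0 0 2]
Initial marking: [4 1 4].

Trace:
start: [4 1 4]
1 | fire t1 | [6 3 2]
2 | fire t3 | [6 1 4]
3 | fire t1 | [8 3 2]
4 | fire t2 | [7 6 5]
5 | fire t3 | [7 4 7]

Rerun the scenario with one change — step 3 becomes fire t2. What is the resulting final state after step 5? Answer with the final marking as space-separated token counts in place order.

(re-executing from step 3 with the substitution; state before step 3: [6 1 4])
3 | fire t2 | [5 4 7]
4 | fire t2 | [4 7 10]
5 | fire t3 | [4 5 12]

4 5 12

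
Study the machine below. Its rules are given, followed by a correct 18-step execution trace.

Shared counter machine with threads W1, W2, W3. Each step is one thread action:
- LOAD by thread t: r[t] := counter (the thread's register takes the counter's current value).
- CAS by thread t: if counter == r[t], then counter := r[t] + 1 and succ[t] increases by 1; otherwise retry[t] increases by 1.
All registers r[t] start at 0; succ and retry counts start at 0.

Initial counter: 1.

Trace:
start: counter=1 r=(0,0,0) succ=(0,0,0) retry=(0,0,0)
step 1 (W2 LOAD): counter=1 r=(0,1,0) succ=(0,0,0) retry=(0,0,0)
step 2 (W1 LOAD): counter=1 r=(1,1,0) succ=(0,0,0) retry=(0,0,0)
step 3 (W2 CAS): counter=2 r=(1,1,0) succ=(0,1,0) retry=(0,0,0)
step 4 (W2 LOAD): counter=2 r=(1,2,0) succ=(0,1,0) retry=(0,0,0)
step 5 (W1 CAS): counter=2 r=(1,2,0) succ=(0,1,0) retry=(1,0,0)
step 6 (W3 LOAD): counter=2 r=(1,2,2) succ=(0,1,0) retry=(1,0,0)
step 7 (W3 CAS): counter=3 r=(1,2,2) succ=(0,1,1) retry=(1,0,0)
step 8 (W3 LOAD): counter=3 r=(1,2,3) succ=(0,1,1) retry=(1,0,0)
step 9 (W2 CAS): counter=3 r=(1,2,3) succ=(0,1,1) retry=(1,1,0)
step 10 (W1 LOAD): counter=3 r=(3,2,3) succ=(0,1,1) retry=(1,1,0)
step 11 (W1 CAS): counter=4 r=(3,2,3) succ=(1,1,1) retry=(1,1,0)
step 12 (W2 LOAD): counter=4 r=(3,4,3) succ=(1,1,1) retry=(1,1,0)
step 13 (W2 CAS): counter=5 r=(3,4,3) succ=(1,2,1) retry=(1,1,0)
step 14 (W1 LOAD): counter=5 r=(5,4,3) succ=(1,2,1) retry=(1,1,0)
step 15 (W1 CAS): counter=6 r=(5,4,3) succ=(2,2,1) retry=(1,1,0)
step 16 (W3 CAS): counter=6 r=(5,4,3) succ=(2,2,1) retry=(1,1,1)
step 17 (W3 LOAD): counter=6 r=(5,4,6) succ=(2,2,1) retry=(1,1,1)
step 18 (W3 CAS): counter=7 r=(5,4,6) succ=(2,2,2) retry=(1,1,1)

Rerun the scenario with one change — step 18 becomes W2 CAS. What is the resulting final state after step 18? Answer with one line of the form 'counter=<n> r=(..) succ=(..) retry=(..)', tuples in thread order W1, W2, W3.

counter=6 r=(5,4,6) succ=(2,2,1) retry=(1,2,1)

(re-executing from step 18 with the substitution; state before step 18: counter=6 r=(5,4,6) succ=(2,2,1) retry=(1,1,1))
step 18 (W2 CAS): counter=6 r=(5,4,6) succ=(2,2,1) retry=(1,2,1)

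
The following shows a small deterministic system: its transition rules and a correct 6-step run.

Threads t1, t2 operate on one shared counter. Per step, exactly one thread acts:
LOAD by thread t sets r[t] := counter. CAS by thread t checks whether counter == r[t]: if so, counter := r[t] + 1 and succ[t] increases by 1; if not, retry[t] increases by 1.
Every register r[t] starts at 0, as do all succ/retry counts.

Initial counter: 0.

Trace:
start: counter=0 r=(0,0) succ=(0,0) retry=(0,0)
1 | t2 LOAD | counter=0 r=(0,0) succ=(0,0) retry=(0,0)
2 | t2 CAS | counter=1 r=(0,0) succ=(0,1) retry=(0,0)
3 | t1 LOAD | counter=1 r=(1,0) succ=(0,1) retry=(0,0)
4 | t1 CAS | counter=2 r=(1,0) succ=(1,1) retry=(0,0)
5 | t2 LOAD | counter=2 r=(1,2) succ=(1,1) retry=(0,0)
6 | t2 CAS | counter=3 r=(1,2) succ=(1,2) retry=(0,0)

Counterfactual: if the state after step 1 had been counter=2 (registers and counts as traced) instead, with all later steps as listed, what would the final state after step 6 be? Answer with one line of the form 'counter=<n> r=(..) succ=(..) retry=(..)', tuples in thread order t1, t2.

counter=4 r=(2,3) succ=(1,1) retry=(0,1)

state after step 1 := counter=2 r=(0,0) succ=(0,0) retry=(0,0)
2 | t2 CAS | counter=2 r=(0,0) succ=(0,0) retry=(0,1)
3 | t1 LOAD | counter=2 r=(2,0) succ=(0,0) retry=(0,1)
4 | t1 CAS | counter=3 r=(2,0) succ=(1,0) retry=(0,1)
5 | t2 LOAD | counter=3 r=(2,3) succ=(1,0) retry=(0,1)
6 | t2 CAS | counter=4 r=(2,3) succ=(1,1) retry=(0,1)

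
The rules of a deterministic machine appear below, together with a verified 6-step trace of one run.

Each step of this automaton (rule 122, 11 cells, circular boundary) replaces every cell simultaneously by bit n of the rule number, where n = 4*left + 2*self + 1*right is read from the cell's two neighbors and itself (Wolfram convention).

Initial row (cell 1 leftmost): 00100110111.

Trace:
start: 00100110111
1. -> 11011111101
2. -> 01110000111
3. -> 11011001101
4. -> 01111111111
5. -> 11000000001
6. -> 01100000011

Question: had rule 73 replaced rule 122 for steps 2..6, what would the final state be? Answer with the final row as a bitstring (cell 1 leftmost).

11000110001

(re-executing steps 2..6 under rule 73; state before step 2: 11011111101)
2. -> 01010000101
3. -> 00000110000
4. -> 11110110111
5. -> 00010110100
6. -> 11000110001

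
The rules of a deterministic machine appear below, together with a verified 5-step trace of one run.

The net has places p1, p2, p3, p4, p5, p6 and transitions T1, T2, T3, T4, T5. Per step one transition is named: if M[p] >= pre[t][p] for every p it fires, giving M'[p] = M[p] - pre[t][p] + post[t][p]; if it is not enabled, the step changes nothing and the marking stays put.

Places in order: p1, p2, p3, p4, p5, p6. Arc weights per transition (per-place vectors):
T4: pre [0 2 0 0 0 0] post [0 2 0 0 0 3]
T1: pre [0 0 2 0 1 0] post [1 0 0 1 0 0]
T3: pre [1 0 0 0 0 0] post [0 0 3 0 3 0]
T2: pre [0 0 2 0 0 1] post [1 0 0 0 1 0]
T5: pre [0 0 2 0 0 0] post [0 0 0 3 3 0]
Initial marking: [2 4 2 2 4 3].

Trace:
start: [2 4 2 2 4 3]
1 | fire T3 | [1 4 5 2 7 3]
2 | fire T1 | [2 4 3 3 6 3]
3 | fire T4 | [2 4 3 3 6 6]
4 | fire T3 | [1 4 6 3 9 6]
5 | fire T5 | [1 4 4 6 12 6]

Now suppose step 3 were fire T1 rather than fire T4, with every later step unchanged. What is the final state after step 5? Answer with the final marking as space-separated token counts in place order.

2 4 2 7 11 3

(re-executing from step 3 with the substitution; state before step 3: [2 4 3 3 6 3])
3 | fire T1 | [3 4 1 4 5 3]
4 | fire T3 | [2 4 4 4 8 3]
5 | fire T5 | [2 4 2 7 11 3]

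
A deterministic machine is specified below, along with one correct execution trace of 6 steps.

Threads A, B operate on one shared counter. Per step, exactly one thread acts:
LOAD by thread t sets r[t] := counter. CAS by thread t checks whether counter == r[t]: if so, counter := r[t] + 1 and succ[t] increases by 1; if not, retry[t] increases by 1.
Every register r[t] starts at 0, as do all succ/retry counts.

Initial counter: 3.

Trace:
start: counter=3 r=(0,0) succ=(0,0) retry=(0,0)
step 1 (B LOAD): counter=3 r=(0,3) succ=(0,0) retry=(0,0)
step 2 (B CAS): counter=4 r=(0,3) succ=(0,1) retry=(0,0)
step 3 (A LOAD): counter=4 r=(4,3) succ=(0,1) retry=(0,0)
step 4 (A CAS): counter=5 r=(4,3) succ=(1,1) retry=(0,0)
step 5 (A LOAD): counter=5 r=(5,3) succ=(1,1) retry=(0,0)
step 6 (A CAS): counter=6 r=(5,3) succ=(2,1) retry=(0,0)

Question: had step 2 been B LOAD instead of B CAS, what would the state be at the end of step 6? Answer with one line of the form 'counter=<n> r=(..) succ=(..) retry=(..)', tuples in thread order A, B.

(re-executing from step 2 with the substitution; state before step 2: counter=3 r=(0,3) succ=(0,0) retry=(0,0))
step 2 (B LOAD): counter=3 r=(0,3) succ=(0,0) retry=(0,0)
step 3 (A LOAD): counter=3 r=(3,3) succ=(0,0) retry=(0,0)
step 4 (A CAS): counter=4 r=(3,3) succ=(1,0) retry=(0,0)
step 5 (A LOAD): counter=4 r=(4,3) succ=(1,0) retry=(0,0)
step 6 (A CAS): counter=5 r=(4,3) succ=(2,0) retry=(0,0)

counter=5 r=(4,3) succ=(2,0) retry=(0,0)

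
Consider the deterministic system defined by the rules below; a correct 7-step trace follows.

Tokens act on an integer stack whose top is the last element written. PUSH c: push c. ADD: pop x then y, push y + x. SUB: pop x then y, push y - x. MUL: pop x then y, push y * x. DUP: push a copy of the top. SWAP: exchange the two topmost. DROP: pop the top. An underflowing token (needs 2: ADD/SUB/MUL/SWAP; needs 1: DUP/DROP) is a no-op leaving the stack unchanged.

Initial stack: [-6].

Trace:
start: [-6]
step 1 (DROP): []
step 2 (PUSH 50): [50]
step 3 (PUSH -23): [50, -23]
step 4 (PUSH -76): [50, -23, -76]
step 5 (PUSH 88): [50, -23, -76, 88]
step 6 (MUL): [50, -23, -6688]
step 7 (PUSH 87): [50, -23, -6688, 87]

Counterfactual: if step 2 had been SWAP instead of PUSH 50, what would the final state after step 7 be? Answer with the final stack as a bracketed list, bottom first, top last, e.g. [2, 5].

(re-executing from step 2 with the substitution; state before step 2: [])
step 2 (SWAP): []
step 3 (PUSH -23): [-23]
step 4 (PUSH -76): [-23, -76]
step 5 (PUSH 88): [-23, -76, 88]
step 6 (MUL): [-23, -6688]
step 7 (PUSH 87): [-23, -6688, 87]

[-23, -6688, 87]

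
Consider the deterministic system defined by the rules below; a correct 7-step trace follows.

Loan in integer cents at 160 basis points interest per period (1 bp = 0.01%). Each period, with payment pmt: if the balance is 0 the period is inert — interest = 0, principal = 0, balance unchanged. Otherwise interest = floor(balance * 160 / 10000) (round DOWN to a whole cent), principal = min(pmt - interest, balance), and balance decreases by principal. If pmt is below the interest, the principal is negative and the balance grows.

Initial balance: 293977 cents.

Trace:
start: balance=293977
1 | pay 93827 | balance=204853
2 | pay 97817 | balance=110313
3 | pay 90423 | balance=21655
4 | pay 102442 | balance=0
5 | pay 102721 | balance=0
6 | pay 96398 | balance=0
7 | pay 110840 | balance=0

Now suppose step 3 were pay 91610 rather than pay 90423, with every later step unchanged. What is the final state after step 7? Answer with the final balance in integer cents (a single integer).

0

(re-executing from step 3 with the substitution; state before step 3: balance=110313)
3 | pay 91610 | balance=20468
4 | pay 102442 | balance=0
5 | pay 102721 | balance=0
6 | pay 96398 | balance=0
7 | pay 110840 | balance=0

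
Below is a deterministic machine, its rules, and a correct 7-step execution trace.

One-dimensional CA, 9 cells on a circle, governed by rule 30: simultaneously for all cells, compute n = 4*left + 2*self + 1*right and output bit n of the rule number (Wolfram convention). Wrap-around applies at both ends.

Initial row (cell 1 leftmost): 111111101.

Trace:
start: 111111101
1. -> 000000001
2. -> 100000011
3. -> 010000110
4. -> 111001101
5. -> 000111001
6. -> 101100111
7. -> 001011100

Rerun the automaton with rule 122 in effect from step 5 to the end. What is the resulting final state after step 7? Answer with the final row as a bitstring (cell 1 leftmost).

001100011

(re-executing steps 5..7 under rule 122; state before step 5: 111001101)
5. -> 001111111
6. -> 111000001
7. -> 001100011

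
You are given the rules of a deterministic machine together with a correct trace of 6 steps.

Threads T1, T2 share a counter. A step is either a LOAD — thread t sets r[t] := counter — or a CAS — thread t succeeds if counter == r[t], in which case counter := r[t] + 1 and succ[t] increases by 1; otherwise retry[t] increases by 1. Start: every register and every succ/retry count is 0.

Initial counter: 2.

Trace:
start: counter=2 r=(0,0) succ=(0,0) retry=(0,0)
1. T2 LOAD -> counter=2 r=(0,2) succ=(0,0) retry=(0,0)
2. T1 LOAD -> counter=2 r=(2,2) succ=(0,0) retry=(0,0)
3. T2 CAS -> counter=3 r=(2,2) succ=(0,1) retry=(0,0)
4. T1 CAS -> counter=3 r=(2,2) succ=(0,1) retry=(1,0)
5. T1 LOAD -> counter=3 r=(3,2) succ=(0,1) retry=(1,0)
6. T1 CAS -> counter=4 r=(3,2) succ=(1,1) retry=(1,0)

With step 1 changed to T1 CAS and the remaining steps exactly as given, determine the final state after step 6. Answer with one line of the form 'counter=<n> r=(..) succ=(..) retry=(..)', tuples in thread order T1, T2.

counter=4 r=(3,0) succ=(2,0) retry=(1,1)

(re-executing from step 1 with the substitution; state before step 1: counter=2 r=(0,0) succ=(0,0) retry=(0,0))
1. T1 CAS -> counter=2 r=(0,0) succ=(0,0) retry=(1,0)
2. T1 LOAD -> counter=2 r=(2,0) succ=(0,0) retry=(1,0)
3. T2 CAS -> counter=2 r=(2,0) succ=(0,0) retry=(1,1)
4. T1 CAS -> counter=3 r=(2,0) succ=(1,0) retry=(1,1)
5. T1 LOAD -> counter=3 r=(3,0) succ=(1,0) retry=(1,1)
6. T1 CAS -> counter=4 r=(3,0) succ=(2,0) retry=(1,1)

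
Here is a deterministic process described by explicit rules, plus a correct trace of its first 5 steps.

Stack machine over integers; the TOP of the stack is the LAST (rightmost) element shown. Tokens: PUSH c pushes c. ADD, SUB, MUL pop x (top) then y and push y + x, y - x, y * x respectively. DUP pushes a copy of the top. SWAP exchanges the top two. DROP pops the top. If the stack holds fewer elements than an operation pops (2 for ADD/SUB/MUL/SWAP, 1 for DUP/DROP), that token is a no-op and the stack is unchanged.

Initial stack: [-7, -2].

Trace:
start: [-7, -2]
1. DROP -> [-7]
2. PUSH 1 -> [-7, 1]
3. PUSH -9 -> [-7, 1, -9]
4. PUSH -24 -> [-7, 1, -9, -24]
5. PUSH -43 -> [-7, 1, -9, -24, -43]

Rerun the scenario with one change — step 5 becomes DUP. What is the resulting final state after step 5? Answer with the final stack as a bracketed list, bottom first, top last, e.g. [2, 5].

[-7, 1, -9, -24, -24]

(re-executing from step 5 with the substitution; state before step 5: [-7, 1, -9, -24])
5. DUP -> [-7, 1, -9, -24, -24]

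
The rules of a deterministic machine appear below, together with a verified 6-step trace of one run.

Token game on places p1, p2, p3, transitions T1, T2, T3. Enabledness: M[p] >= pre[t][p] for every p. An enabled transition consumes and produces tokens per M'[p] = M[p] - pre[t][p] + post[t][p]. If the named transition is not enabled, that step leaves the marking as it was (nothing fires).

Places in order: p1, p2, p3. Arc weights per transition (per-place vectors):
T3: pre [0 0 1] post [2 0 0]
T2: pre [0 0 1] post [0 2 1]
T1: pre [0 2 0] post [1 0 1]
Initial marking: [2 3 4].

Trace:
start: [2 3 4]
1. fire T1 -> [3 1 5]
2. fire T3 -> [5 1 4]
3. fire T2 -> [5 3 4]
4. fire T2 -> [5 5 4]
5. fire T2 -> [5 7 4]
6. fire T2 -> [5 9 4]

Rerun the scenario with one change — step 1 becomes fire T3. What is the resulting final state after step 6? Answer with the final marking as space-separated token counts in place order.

(re-executing from step 1 with the substitution; state before step 1: [2 3 4])
1. fire T3 -> [4 3 3]
2. fire T3 -> [6 3 2]
3. fire T2 -> [6 5 2]
4. fire T2 -> [6 7 2]
5. fire T2 -> [6 9 2]
6. fire T2 -> [6 11 2]

6 11 2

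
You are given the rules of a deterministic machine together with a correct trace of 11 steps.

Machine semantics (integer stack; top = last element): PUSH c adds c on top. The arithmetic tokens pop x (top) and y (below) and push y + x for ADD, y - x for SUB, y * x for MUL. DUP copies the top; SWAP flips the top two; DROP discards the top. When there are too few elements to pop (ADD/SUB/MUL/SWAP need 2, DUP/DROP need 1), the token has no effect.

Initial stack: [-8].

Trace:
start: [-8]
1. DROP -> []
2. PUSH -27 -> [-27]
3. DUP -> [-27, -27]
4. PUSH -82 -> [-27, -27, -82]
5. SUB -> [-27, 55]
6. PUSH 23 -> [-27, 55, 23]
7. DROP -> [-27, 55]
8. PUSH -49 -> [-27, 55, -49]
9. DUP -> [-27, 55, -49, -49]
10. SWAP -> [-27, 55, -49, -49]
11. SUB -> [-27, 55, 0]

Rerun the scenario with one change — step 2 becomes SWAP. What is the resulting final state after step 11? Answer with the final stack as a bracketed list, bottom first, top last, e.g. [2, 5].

(re-executing from step 2 with the substitution; state before step 2: [])
2. SWAP -> []
3. DUP -> []
4. PUSH -82 -> [-82]
5. SUB -> [-82]
6. PUSH 23 -> [-82, 23]
7. DROP -> [-82]
8. PUSH -49 -> [-82, -49]
9. DUP -> [-82, -49, -49]
10. SWAP -> [-82, -49, -49]
11. SUB -> [-82, 0]

[-82, 0]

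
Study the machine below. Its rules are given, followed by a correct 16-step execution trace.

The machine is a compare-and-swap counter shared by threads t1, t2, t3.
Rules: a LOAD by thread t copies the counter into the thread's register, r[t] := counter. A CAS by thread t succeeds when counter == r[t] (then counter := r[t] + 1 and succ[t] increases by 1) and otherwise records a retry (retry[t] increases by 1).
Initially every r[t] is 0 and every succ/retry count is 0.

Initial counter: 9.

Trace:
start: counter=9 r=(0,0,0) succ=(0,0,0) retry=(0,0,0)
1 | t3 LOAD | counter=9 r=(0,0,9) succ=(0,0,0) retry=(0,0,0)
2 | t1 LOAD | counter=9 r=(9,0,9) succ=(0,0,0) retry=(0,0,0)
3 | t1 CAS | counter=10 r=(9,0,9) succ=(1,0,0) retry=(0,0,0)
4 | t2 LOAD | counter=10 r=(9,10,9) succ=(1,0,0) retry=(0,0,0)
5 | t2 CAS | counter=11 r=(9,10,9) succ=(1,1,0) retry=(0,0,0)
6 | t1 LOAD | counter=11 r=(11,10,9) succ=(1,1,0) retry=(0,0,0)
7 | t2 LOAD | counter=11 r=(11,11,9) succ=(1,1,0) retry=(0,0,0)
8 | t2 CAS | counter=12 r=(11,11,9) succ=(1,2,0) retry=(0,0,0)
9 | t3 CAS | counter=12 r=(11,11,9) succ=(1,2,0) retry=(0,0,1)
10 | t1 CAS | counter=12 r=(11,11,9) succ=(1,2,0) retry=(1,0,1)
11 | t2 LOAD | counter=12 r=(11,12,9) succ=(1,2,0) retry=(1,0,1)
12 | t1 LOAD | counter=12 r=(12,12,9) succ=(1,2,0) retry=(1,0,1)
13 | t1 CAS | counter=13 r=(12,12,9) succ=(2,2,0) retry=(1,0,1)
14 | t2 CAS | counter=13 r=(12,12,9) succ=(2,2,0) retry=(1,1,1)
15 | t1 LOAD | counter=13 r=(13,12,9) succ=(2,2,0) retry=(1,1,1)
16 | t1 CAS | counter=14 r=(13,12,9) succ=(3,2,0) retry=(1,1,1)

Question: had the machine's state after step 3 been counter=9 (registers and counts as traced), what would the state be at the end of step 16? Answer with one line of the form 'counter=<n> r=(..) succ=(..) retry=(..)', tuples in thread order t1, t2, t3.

counter=13 r=(12,11,9) succ=(3,2,0) retry=(1,1,1)

state after step 3 := counter=9 r=(9,0,9) succ=(1,0,0) retry=(0,0,0)
4 | t2 LOAD | counter=9 r=(9,9,9) succ=(1,0,0) retry=(0,0,0)
5 | t2 CAS | counter=10 r=(9,9,9) succ=(1,1,0) retry=(0,0,0)
6 | t1 LOAD | counter=10 r=(10,9,9) succ=(1,1,0) retry=(0,0,0)
7 | t2 LOAD | counter=10 r=(10,10,9) succ=(1,1,0) retry=(0,0,0)
8 | t2 CAS | counter=11 r=(10,10,9) succ=(1,2,0) retry=(0,0,0)
9 | t3 CAS | counter=11 r=(10,10,9) succ=(1,2,0) retry=(0,0,1)
10 | t1 CAS | counter=11 r=(10,10,9) succ=(1,2,0) retry=(1,0,1)
11 | t2 LOAD | counter=11 r=(10,11,9) succ=(1,2,0) retry=(1,0,1)
12 | t1 LOAD | counter=11 r=(11,11,9) succ=(1,2,0) retry=(1,0,1)
13 | t1 CAS | counter=12 r=(11,11,9) succ=(2,2,0) retry=(1,0,1)
14 | t2 CAS | counter=12 r=(11,11,9) succ=(2,2,0) retry=(1,1,1)
15 | t1 LOAD | counter=12 r=(12,11,9) succ=(2,2,0) retry=(1,1,1)
16 | t1 CAS | counter=13 r=(12,11,9) succ=(3,2,0) retry=(1,1,1)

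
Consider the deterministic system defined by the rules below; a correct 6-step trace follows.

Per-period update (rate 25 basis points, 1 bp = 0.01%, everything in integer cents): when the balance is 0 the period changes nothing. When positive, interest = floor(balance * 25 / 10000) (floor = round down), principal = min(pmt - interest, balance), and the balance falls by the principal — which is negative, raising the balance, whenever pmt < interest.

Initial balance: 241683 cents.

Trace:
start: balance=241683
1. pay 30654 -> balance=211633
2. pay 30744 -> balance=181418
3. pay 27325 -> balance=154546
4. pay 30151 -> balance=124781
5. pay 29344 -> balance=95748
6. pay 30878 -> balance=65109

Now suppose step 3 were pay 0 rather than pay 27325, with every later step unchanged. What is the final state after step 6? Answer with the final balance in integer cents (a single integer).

92640

(re-executing from step 3 with the substitution; state before step 3: balance=181418)
3. pay 0 -> balance=181871
4. pay 30151 -> balance=152174
5. pay 29344 -> balance=123210
6. pay 30878 -> balance=92640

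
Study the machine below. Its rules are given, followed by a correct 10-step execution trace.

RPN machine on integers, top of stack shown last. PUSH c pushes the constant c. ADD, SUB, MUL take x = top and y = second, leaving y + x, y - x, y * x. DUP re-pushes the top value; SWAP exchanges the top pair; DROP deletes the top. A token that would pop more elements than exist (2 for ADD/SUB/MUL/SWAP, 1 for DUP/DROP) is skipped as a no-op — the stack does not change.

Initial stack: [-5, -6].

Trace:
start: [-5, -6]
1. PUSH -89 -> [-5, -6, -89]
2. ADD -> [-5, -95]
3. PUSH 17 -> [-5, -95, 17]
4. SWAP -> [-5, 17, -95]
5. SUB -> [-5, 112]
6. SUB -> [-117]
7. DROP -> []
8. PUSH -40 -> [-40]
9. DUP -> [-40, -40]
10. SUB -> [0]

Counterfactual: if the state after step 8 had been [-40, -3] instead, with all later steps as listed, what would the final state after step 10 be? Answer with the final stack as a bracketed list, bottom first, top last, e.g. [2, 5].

state after step 8 := [-40, -3]
9. DUP -> [-40, -3, -3]
10. SUB -> [-40, 0]

[-40, 0]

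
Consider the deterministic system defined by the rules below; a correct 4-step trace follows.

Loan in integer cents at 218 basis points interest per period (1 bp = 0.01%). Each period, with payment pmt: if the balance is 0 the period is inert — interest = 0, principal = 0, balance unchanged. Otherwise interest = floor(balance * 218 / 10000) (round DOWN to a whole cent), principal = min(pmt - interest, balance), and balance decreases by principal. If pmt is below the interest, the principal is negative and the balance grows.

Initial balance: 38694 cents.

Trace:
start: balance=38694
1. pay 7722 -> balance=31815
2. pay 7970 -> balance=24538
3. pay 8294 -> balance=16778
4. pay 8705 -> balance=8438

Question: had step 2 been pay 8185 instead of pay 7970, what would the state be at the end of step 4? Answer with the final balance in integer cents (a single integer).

8214

(re-executing from step 2 with the substitution; state before step 2: balance=31815)
2. pay 8185 -> balance=24323
3. pay 8294 -> balance=16559
4. pay 8705 -> balance=8214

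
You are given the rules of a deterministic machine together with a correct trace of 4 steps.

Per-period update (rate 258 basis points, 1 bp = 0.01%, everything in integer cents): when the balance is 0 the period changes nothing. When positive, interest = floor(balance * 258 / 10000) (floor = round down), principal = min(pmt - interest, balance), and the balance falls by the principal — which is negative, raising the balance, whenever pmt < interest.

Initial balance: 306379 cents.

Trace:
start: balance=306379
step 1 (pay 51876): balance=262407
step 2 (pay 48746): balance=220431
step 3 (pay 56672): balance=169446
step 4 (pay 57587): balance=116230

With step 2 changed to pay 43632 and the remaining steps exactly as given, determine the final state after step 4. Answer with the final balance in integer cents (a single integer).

121612

(re-executing from step 2 with the substitution; state before step 2: balance=262407)
step 2 (pay 43632): balance=225545
step 3 (pay 56672): balance=174692
step 4 (pay 57587): balance=121612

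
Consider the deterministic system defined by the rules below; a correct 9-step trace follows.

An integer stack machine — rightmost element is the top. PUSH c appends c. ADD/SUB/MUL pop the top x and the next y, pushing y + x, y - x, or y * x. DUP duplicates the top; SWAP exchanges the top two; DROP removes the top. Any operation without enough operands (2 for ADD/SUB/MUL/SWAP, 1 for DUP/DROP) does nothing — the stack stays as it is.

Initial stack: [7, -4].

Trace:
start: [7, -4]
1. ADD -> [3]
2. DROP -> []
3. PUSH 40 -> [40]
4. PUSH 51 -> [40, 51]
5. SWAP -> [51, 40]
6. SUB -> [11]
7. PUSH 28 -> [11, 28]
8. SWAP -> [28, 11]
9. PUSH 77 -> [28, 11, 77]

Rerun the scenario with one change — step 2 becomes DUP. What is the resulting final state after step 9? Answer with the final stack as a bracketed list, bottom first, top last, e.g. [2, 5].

(re-executing from step 2 with the substitution; state before step 2: [3])
2. DUP -> [3, 3]
3. PUSH 40 -> [3, 3, 40]
4. PUSH 51 -> [3, 3, 40, 51]
5. SWAP -> [3, 3, 51, 40]
6. SUB -> [3, 3, 11]
7. PUSH 28 -> [3, 3, 11, 28]
8. SWAP -> [3, 3, 28, 11]
9. PUSH 77 -> [3, 3, 28, 11, 77]

[3, 3, 28, 11, 77]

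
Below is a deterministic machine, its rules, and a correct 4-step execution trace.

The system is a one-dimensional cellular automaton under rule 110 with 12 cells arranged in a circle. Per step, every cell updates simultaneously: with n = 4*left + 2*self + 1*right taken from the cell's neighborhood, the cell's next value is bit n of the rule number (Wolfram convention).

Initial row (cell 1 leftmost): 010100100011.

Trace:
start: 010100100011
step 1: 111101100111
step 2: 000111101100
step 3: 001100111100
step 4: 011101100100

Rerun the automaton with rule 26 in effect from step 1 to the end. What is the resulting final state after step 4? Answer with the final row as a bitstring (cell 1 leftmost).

001000110101

(re-executing steps 1..4 under rule 26; state before step 1: 010100100011)
step 1: 000011010110
step 2: 000110000101
step 3: 101101001000
step 4: 001000110101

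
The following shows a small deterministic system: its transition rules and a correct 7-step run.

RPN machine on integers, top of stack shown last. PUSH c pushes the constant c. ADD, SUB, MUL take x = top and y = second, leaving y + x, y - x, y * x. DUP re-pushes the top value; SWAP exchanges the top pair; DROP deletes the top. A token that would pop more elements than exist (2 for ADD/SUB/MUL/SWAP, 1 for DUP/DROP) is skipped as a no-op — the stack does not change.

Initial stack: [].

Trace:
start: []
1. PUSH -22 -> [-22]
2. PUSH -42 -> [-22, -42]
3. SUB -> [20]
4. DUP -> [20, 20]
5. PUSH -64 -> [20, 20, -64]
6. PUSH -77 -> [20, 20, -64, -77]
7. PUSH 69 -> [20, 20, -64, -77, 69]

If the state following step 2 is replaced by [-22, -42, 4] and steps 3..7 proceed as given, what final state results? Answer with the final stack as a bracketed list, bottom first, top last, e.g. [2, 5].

state after step 2 := [-22, -42, 4]
3. SUB -> [-22, -46]
4. DUP -> [-22, -46, -46]
5. PUSH -64 -> [-22, -46, -46, -64]
6. PUSH -77 -> [-22, -46, -46, -64, -77]
7. PUSH 69 -> [-22, -46, -46, -64, -77, 69]

[-22, -46, -46, -64, -77, 69]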